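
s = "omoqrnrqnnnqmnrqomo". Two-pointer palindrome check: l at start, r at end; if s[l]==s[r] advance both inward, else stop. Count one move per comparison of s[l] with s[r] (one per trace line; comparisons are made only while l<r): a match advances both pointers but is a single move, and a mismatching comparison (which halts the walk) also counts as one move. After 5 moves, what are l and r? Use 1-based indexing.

l=6, r=14

l=1 r=19: 'o'=='o', l++,r--
l=2 r=18: 'm'=='m', l++,r--
l=3 r=17: 'o'=='o', l++,r--
l=4 r=16: 'q'=='q', l++,r--
l=5 r=15: 'r'=='r', l++,r--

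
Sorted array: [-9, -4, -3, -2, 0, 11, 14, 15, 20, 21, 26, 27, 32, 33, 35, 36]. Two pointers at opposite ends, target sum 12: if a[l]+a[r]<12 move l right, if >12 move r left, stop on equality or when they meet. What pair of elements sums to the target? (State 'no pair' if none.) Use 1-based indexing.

[1,16] -9+36=27 >12 → r--
[1,15] -9+35=26 >12 → r--
[1,14] -9+33=24 >12 → r--
[1,13] -9+32=23 >12 → r--
[1,12] -9+27=18 >12 → r--
[1,11] -9+26=17 >12 → r--
[1,10] -9+21=12 → found

(-9, 21)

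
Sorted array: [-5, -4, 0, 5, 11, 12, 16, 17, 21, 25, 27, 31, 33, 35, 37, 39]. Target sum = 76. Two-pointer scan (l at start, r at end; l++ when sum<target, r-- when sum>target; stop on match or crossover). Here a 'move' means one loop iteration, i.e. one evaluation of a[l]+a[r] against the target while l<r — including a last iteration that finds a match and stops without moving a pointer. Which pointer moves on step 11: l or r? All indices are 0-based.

l

l=0 r=15: -5+39=34 <76, l++
l=1 r=15: -4+39=35 <76, l++
l=2 r=15: 0+39=39 <76, l++
l=3 r=15: 5+39=44 <76, l++
l=4 r=15: 11+39=50 <76, l++
l=5 r=15: 12+39=51 <76, l++
l=6 r=15: 16+39=55 <76, l++
l=7 r=15: 17+39=56 <76, l++
l=8 r=15: 21+39=60 <76, l++
l=9 r=15: 25+39=64 <76, l++
l=10 r=15: 27+39=66 <76, l++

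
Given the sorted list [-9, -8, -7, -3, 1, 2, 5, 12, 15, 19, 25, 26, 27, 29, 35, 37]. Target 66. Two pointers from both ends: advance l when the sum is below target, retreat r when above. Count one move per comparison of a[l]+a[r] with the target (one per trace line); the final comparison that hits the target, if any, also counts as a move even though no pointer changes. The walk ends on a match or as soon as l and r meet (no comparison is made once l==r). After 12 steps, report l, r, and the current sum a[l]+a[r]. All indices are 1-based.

[1,16] -9+37=28 <66 → l++
[2,16] -8+37=29 <66 → l++
[3,16] -7+37=30 <66 → l++
[4,16] -3+37=34 <66 → l++
[5,16] 1+37=38 <66 → l++
[6,16] 2+37=39 <66 → l++
[7,16] 5+37=42 <66 → l++
[8,16] 12+37=49 <66 → l++
[9,16] 15+37=52 <66 → l++
[10,16] 19+37=56 <66 → l++
[11,16] 25+37=62 <66 → l++
[12,16] 26+37=63 <66 → l++

l=13, r=16, sum=64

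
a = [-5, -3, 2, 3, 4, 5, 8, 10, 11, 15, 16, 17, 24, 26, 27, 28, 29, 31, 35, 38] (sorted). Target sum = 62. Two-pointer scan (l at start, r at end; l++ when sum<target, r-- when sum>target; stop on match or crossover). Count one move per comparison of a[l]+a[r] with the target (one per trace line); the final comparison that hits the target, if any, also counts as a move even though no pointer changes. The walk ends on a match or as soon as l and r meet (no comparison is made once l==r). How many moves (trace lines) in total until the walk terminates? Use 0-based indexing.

[0,19] -5+38=33 <62 → l++
[1,19] -3+38=35 <62 → l++
[2,19] 2+38=40 <62 → l++
[3,19] 3+38=41 <62 → l++
[4,19] 4+38=42 <62 → l++
[5,19] 5+38=43 <62 → l++
[6,19] 8+38=46 <62 → l++
[7,19] 10+38=48 <62 → l++
[8,19] 11+38=49 <62 → l++
[9,19] 15+38=53 <62 → l++
[10,19] 16+38=54 <62 → l++
[11,19] 17+38=55 <62 → l++
[12,19] 24+38=62 → found

13 moves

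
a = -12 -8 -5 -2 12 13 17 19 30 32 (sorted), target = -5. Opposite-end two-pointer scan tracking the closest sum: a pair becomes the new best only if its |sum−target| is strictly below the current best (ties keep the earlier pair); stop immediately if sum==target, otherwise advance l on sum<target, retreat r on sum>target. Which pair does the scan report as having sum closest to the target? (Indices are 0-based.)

pair (-5, -2) with sum -7 (|Δ|=2)

[0,9] -12+32=20 d=25 * → r--
[0,8] -12+30=18 d=23 * → r--
[0,7] -12+19=7 d=12 * → r--
[0,6] -12+17=5 d=10 * → r--
[0,5] -12+13=1 d=6 * → r--
[0,4] -12+12=0 d=5 * → r--
[0,3] -12+-2=-14 d=9 → l++
[1,3] -8+-2=-10 d=5 → l++
[2,3] -5+-2=-7 d=2 * → l++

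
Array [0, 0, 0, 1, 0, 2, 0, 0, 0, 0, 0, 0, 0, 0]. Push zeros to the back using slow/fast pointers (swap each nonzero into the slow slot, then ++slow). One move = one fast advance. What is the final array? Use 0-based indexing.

(s=0,f=0) a[fast]=0 → fast++
(s=0,f=1) a[fast]=0 → fast++
(s=0,f=2) a[fast]=0 → fast++
(s=0,f=3) a[fast]=1≠0 swap→a[0]=1 → slow++,fast++
(s=1,f=4) a[fast]=0 → fast++
(s=1,f=5) a[fast]=2≠0 swap→a[1]=2 → slow++,fast++
(s=2,f=6) a[fast]=0 → fast++
(s=2,f=7) a[fast]=0 → fast++
(s=2,f=8) a[fast]=0 → fast++
(s=2,f=9) a[fast]=0 → fast++
(s=2,f=10) a[fast]=0 → fast++
(s=2,f=11) a[fast]=0 → fast++
(s=2,f=12) a[fast]=0 → fast++
(s=2,f=13) a[fast]=0 → fast++

[1, 2, 0, 0, 0, 0, 0, 0, 0, 0, 0, 0, 0, 0]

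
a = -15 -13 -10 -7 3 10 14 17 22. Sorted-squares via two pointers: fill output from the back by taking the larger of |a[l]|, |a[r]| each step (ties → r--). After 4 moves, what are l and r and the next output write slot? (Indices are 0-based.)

l=1, r=5, next write slot=4

l=0 r=8: |-15|<=|22| out[8]=484, r--
l=0 r=7: |-15|<=|17| out[7]=289, r--
l=0 r=6: |-15|>|14| out[6]=225, l++
l=1 r=6: |-13|<=|14| out[5]=196, r--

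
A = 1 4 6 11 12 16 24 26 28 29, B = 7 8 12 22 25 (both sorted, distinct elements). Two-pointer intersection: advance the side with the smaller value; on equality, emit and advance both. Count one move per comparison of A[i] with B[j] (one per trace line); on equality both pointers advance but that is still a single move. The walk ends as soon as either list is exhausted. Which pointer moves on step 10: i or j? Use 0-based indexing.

i=0 j=0: 1<7, i++
i=1 j=0: 4<7, i++
i=2 j=0: 6<7, i++
i=3 j=0: 11>7, j++
i=3 j=1: 11>8, j++
i=3 j=2: 11<12, i++
i=4 j=2: 12==12 emit, i++,j++
i=5 j=3: 16<22, i++
i=6 j=3: 24>22, j++
i=6 j=4: 24<25, i++

i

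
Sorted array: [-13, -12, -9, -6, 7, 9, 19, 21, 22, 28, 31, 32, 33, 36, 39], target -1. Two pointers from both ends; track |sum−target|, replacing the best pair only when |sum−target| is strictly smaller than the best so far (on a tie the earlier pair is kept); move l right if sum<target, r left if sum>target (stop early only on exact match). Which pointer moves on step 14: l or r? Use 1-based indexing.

[1,15] -13+39=26 d=27 * → r--
[1,14] -13+36=23 d=24 * → r--
[1,13] -13+33=20 d=21 * → r--
[1,12] -13+32=19 d=20 * → r--
[1,11] -13+31=18 d=19 * → r--
[1,10] -13+28=15 d=16 * → r--
[1,9] -13+22=9 d=10 * → r--
[1,8] -13+21=8 d=9 * → r--
[1,7] -13+19=6 d=7 * → r--
[1,6] -13+9=-4 d=3 * → l++
[2,6] -12+9=-3 d=2 * → l++
[3,6] -9+9=0 d=1 * → r--
[3,5] -9+7=-2 d=1 → l++
[4,5] -6+7=1 d=2 → r--

r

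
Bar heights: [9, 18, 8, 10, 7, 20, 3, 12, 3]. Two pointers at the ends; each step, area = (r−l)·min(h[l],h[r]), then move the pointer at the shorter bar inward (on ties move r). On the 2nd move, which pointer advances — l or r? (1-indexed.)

l

l=1 r=9: min(9,3)*8=24 best=24 *, r--
l=1 r=8: min(9,12)*7=63 best=63 *, l++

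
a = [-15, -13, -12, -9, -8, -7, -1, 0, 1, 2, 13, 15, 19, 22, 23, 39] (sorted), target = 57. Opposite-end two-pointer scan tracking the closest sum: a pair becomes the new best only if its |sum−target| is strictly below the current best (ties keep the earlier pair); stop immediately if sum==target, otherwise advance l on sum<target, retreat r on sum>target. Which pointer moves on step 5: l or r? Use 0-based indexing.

l

l=0 r=15: -15+39=24 d=33 *, l++
l=1 r=15: -13+39=26 d=31 *, l++
l=2 r=15: -12+39=27 d=30 *, l++
l=3 r=15: -9+39=30 d=27 *, l++
l=4 r=15: -8+39=31 d=26 *, l++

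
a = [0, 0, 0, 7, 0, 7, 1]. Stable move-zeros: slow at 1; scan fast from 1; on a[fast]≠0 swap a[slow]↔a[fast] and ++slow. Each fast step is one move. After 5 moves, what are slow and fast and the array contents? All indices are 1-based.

slow=2, fast=6, a=[7, 0, 0, 0, 0, 7, 1]

slow=1 fast=1: a[fast]=0, fast++
slow=1 fast=2: a[fast]=0, fast++
slow=1 fast=3: a[fast]=0, fast++
slow=1 fast=4: a[fast]=7≠0 swap→a[1]=7, slow++,fast++
slow=2 fast=5: a[fast]=0, fast++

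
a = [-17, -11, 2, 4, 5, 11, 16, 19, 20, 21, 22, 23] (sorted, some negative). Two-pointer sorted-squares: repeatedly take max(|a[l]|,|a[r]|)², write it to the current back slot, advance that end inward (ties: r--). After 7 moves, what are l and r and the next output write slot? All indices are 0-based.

l=1, r=5, next write slot=4

[0,11] |-17|<=|23| out[11]=529 → r--
[0,10] |-17|<=|22| out[10]=484 → r--
[0,9] |-17|<=|21| out[9]=441 → r--
[0,8] |-17|<=|20| out[8]=400 → r--
[0,7] |-17|<=|19| out[7]=361 → r--
[0,6] |-17|>|16| out[6]=289 → l++
[1,6] |-11|<=|16| out[5]=256 → r--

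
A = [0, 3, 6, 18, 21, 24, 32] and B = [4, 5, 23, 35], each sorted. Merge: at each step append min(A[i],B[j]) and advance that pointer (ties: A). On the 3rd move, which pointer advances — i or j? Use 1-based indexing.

j

i=1 j=1: A[i]=0<=B[j]=4 take 0, i++
i=2 j=1: A[i]=3<=B[j]=4 take 3, i++
i=3 j=1: A[i]=6>B[j]=4 take 4, j++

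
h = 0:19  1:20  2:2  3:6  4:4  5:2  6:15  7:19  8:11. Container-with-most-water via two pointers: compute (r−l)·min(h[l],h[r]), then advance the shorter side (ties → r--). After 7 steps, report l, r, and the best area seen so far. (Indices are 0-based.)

l=0, r=1, best area=133

l=0 r=8: min(19,11)*8=88 best=88 *, r--
l=0 r=7: min(19,19)*7=133 best=133 *, r--
l=0 r=6: min(19,15)*6=90 best=133, r--
l=0 r=5: min(19,2)*5=10 best=133, r--
l=0 r=4: min(19,4)*4=16 best=133, r--
l=0 r=3: min(19,6)*3=18 best=133, r--
l=0 r=2: min(19,2)*2=4 best=133, r--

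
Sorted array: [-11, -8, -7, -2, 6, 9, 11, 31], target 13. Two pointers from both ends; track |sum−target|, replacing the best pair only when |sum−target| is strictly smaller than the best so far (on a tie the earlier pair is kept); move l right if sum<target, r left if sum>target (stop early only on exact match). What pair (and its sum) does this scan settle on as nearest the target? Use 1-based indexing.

[1,8] -11+31=20 d=7 * → r--
[1,7] -11+11=0 d=13 → l++
[2,7] -8+11=3 d=10 → l++
[3,7] -7+11=4 d=9 → l++
[4,7] -2+11=9 d=4 * → l++
[5,7] 6+11=17 d=4 → r--
[5,6] 6+9=15 d=2 * → r--

pair (6, 9) with sum 15 (|Δ|=2)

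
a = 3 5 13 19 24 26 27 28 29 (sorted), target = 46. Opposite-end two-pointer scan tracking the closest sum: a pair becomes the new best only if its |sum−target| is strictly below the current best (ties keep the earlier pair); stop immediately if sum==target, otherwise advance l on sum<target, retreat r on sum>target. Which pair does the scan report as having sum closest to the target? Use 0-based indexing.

pair (19, 27) with sum 46 (|Δ|=0)

[0,8] 3+29=32 d=14 * → l++
[1,8] 5+29=34 d=12 * → l++
[2,8] 13+29=42 d=4 * → l++
[3,8] 19+29=48 d=2 * → r--
[3,7] 19+28=47 d=1 * → r--
[3,6] 19+27=46 d=0 * → stop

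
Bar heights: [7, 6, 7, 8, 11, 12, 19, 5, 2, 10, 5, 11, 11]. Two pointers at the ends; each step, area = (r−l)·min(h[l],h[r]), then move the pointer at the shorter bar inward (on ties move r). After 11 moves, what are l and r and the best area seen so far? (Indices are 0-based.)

l=5, r=6, best area=88

l=0 r=12: min(7,11)*12=84 best=84 *, l++
l=1 r=12: min(6,11)*11=66 best=84, l++
l=2 r=12: min(7,11)*10=70 best=84, l++
l=3 r=12: min(8,11)*9=72 best=84, l++
l=4 r=12: min(11,11)*8=88 best=88 *, r--
l=4 r=11: min(11,11)*7=77 best=88, r--
l=4 r=10: min(11,5)*6=30 best=88, r--
l=4 r=9: min(11,10)*5=50 best=88, r--
l=4 r=8: min(11,2)*4=8 best=88, r--
l=4 r=7: min(11,5)*3=15 best=88, r--
l=4 r=6: min(11,19)*2=22 best=88, l++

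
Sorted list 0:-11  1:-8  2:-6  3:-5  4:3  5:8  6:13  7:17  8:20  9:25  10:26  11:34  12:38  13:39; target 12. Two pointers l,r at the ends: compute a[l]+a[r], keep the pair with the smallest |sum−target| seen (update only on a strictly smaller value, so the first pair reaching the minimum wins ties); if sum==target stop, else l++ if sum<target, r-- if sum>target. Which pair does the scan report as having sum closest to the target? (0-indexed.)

pair (-8, 20) with sum 12 (|Δ|=0)

l=0 r=13: -11+39=28 d=16 *, r--
l=0 r=12: -11+38=27 d=15 *, r--
l=0 r=11: -11+34=23 d=11 *, r--
l=0 r=10: -11+26=15 d=3 *, r--
l=0 r=9: -11+25=14 d=2 *, r--
l=0 r=8: -11+20=9 d=3, l++
l=1 r=8: -8+20=12 d=0 *, stop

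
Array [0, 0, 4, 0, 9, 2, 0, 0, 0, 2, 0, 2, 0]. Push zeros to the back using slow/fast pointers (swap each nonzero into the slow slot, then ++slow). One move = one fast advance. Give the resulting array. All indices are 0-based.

(s=0,f=0) a[fast]=0 → fast++
(s=0,f=1) a[fast]=0 → fast++
(s=0,f=2) a[fast]=4≠0 swap→a[0]=4 → slow++,fast++
(s=1,f=3) a[fast]=0 → fast++
(s=1,f=4) a[fast]=9≠0 swap→a[1]=9 → slow++,fast++
(s=2,f=5) a[fast]=2≠0 swap→a[2]=2 → slow++,fast++
(s=3,f=6) a[fast]=0 → fast++
(s=3,f=7) a[fast]=0 → fast++
(s=3,f=8) a[fast]=0 → fast++
(s=3,f=9) a[fast]=2≠0 swap→a[3]=2 → slow++,fast++
(s=4,f=10) a[fast]=0 → fast++
(s=4,f=11) a[fast]=2≠0 swap→a[4]=2 → slow++,fast++
(s=5,f=12) a[fast]=0 → fast++

[4, 9, 2, 2, 2, 0, 0, 0, 0, 0, 0, 0, 0]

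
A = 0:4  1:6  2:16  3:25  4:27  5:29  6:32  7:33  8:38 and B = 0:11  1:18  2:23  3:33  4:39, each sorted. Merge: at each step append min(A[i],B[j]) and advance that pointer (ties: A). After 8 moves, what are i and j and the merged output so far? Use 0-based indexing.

i=0 j=0: A[i]=4<=B[j]=11 take 4, i++
i=1 j=0: A[i]=6<=B[j]=11 take 6, i++
i=2 j=0: A[i]=16>B[j]=11 take 11, j++
i=2 j=1: A[i]=16<=B[j]=18 take 16, i++
i=3 j=1: A[i]=25>B[j]=18 take 18, j++
i=3 j=2: A[i]=25>B[j]=23 take 23, j++
i=3 j=3: A[i]=25<=B[j]=33 take 25, i++
i=4 j=3: A[i]=27<=B[j]=33 take 27, i++

i=5, j=3, merged so far=[4, 6, 11, 16, 18, 23, 25, 27]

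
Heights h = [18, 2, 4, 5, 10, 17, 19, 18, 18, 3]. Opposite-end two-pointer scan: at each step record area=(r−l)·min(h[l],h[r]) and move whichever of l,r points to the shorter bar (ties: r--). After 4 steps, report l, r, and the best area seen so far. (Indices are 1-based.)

l=2, r=7, best area=144

l=1 r=10: min(18,3)*9=27 best=27 *, r--
l=1 r=9: min(18,18)*8=144 best=144 *, r--
l=1 r=8: min(18,18)*7=126 best=144, r--
l=1 r=7: min(18,19)*6=108 best=144, l++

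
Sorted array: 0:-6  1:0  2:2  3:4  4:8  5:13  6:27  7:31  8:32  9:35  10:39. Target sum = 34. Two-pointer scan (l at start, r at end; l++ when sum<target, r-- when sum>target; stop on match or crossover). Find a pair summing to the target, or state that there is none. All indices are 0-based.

l=0 r=10: -6+39=33 <34, l++
l=1 r=10: 0+39=39 >34, r--
l=1 r=9: 0+35=35 >34, r--
l=1 r=8: 0+32=32 <34, l++
l=2 r=8: 2+32=34, found

(2, 32)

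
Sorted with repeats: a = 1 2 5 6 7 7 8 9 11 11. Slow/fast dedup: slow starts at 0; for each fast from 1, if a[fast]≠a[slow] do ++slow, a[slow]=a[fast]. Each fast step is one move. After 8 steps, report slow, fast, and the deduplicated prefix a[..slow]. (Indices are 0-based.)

slow=7, fast=9, prefix=[1, 2, 5, 6, 7, 8, 9, 11]

(s=0,f=1) a[fast]=2≠a[slow]=1 write a[1]=2 → slow++,fast++
(s=1,f=2) a[fast]=5≠a[slow]=2 write a[2]=5 → slow++,fast++
(s=2,f=3) a[fast]=6≠a[slow]=5 write a[3]=6 → slow++,fast++
(s=3,f=4) a[fast]=7≠a[slow]=6 write a[4]=7 → slow++,fast++
(s=4,f=5) a[fast]=7=a[slow] dup → fast++
(s=4,f=6) a[fast]=8≠a[slow]=7 write a[5]=8 → slow++,fast++
(s=5,f=7) a[fast]=9≠a[slow]=8 write a[6]=9 → slow++,fast++
(s=6,f=8) a[fast]=11≠a[slow]=9 write a[7]=11 → slow++,fast++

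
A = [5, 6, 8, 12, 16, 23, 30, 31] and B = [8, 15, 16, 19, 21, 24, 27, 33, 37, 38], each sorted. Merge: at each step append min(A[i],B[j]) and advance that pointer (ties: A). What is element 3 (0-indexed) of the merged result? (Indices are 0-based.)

[i=0,j=0] A[i]=5<=B[j]=8 take 5 → i++
[i=1,j=0] A[i]=6<=B[j]=8 take 6 → i++
[i=2,j=0] A[i]=8<=B[j]=8 take 8 → i++
[i=3,j=0] A[i]=12>B[j]=8 take 8 → j++
[i=3,j=1] A[i]=12<=B[j]=15 take 12 → i++
[i=4,j=1] A[i]=16>B[j]=15 take 15 → j++
[i=4,j=2] A[i]=16<=B[j]=16 take 16 → i++
[i=5,j=2] A[i]=23>B[j]=16 take 16 → j++
[i=5,j=3] A[i]=23>B[j]=19 take 19 → j++
[i=5,j=4] A[i]=23>B[j]=21 take 21 → j++
[i=5,j=5] A[i]=23<=B[j]=24 take 23 → i++
[i=6,j=5] A[i]=30>B[j]=24 take 24 → j++
[i=6,j=6] A[i]=30>B[j]=27 take 27 → j++
[i=6,j=7] A[i]=30<=B[j]=33 take 30 → i++
[i=7,j=7] A[i]=31<=B[j]=33 take 31 → i++
[i=8,j=7] A done, take B[j]=33 → j++
[i=8,j=8] A done, take B[j]=37 → j++
[i=8,j=9] A done, take B[j]=38 → j++

merged[3] = 8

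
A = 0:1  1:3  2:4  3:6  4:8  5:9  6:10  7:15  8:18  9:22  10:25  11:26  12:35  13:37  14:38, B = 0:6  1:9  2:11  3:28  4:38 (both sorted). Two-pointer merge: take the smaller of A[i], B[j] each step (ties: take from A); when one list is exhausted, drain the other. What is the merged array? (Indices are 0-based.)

i=0 j=0: A[i]=1<=B[j]=6 take 1, i++
i=1 j=0: A[i]=3<=B[j]=6 take 3, i++
i=2 j=0: A[i]=4<=B[j]=6 take 4, i++
i=3 j=0: A[i]=6<=B[j]=6 take 6, i++
i=4 j=0: A[i]=8>B[j]=6 take 6, j++
i=4 j=1: A[i]=8<=B[j]=9 take 8, i++
i=5 j=1: A[i]=9<=B[j]=9 take 9, i++
i=6 j=1: A[i]=10>B[j]=9 take 9, j++
i=6 j=2: A[i]=10<=B[j]=11 take 10, i++
i=7 j=2: A[i]=15>B[j]=11 take 11, j++
i=7 j=3: A[i]=15<=B[j]=28 take 15, i++
i=8 j=3: A[i]=18<=B[j]=28 take 18, i++
i=9 j=3: A[i]=22<=B[j]=28 take 22, i++
i=10 j=3: A[i]=25<=B[j]=28 take 25, i++
i=11 j=3: A[i]=26<=B[j]=28 take 26, i++
i=12 j=3: A[i]=35>B[j]=28 take 28, j++
i=12 j=4: A[i]=35<=B[j]=38 take 35, i++
i=13 j=4: A[i]=37<=B[j]=38 take 37, i++
i=14 j=4: A[i]=38<=B[j]=38 take 38, i++
i=15 j=4: A done, take B[j]=38, j++

[1, 3, 4, 6, 6, 8, 9, 9, 10, 11, 15, 18, 22, 25, 26, 28, 35, 37, 38, 38]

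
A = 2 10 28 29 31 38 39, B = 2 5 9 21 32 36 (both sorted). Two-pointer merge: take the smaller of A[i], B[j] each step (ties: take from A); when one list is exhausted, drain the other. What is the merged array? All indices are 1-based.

i=1 j=1: A[i]=2<=B[j]=2 take 2, i++
i=2 j=1: A[i]=10>B[j]=2 take 2, j++
i=2 j=2: A[i]=10>B[j]=5 take 5, j++
i=2 j=3: A[i]=10>B[j]=9 take 9, j++
i=2 j=4: A[i]=10<=B[j]=21 take 10, i++
i=3 j=4: A[i]=28>B[j]=21 take 21, j++
i=3 j=5: A[i]=28<=B[j]=32 take 28, i++
i=4 j=5: A[i]=29<=B[j]=32 take 29, i++
i=5 j=5: A[i]=31<=B[j]=32 take 31, i++
i=6 j=5: A[i]=38>B[j]=32 take 32, j++
i=6 j=6: A[i]=38>B[j]=36 take 36, j++
i=6 j=7: B done, take A[i]=38, i++
i=7 j=7: B done, take A[i]=39, i++

[2, 2, 5, 9, 10, 21, 28, 29, 31, 32, 36, 38, 39]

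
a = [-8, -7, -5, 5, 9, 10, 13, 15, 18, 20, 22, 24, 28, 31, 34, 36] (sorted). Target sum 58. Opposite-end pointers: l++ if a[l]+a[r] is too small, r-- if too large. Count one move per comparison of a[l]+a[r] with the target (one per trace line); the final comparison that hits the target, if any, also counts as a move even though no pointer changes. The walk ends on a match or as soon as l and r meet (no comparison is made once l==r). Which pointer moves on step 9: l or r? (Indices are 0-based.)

l=0 r=15: -8+36=28 <58, l++
l=1 r=15: -7+36=29 <58, l++
l=2 r=15: -5+36=31 <58, l++
l=3 r=15: 5+36=41 <58, l++
l=4 r=15: 9+36=45 <58, l++
l=5 r=15: 10+36=46 <58, l++
l=6 r=15: 13+36=49 <58, l++
l=7 r=15: 15+36=51 <58, l++
l=8 r=15: 18+36=54 <58, l++

l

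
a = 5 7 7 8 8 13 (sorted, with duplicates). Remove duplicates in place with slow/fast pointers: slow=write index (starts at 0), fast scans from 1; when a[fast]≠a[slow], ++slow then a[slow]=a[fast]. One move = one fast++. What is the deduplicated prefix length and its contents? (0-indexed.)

length 4; prefix = [5, 7, 8, 13]

slow=0 fast=1: a[fast]=7≠a[slow]=5 write a[1]=7, slow++,fast++
slow=1 fast=2: a[fast]=7=a[slow] dup, fast++
slow=1 fast=3: a[fast]=8≠a[slow]=7 write a[2]=8, slow++,fast++
slow=2 fast=4: a[fast]=8=a[slow] dup, fast++
slow=2 fast=5: a[fast]=13≠a[slow]=8 write a[3]=13, slow++,fast++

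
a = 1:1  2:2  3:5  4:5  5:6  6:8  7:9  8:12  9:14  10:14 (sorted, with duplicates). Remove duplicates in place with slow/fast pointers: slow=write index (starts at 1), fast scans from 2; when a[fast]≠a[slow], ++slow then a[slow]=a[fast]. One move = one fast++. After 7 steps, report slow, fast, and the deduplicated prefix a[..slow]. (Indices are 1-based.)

slow=7, fast=9, prefix=[1, 2, 5, 6, 8, 9, 12]

(s=1,f=2) a[fast]=2≠a[slow]=1 write a[2]=2 → slow++,fast++
(s=2,f=3) a[fast]=5≠a[slow]=2 write a[3]=5 → slow++,fast++
(s=3,f=4) a[fast]=5=a[slow] dup → fast++
(s=3,f=5) a[fast]=6≠a[slow]=5 write a[4]=6 → slow++,fast++
(s=4,f=6) a[fast]=8≠a[slow]=6 write a[5]=8 → slow++,fast++
(s=5,f=7) a[fast]=9≠a[slow]=8 write a[6]=9 → slow++,fast++
(s=6,f=8) a[fast]=12≠a[slow]=9 write a[7]=12 → slow++,fast++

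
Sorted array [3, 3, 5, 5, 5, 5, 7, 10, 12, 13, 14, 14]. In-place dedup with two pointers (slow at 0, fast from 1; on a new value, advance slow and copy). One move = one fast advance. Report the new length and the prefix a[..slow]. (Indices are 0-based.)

length 7; prefix = [3, 5, 7, 10, 12, 13, 14]

slow=0 fast=1: a[fast]=3=a[slow] dup, fast++
slow=0 fast=2: a[fast]=5≠a[slow]=3 write a[1]=5, slow++,fast++
slow=1 fast=3: a[fast]=5=a[slow] dup, fast++
slow=1 fast=4: a[fast]=5=a[slow] dup, fast++
slow=1 fast=5: a[fast]=5=a[slow] dup, fast++
slow=1 fast=6: a[fast]=7≠a[slow]=5 write a[2]=7, slow++,fast++
slow=2 fast=7: a[fast]=10≠a[slow]=7 write a[3]=10, slow++,fast++
slow=3 fast=8: a[fast]=12≠a[slow]=10 write a[4]=12, slow++,fast++
slow=4 fast=9: a[fast]=13≠a[slow]=12 write a[5]=13, slow++,fast++
slow=5 fast=10: a[fast]=14≠a[slow]=13 write a[6]=14, slow++,fast++
slow=6 fast=11: a[fast]=14=a[slow] dup, fast++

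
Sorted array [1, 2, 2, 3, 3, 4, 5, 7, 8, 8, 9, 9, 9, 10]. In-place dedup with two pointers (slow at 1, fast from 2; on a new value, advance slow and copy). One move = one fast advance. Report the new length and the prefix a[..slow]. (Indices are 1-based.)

slow=1 fast=2: a[fast]=2≠a[slow]=1 write a[2]=2, slow++,fast++
slow=2 fast=3: a[fast]=2=a[slow] dup, fast++
slow=2 fast=4: a[fast]=3≠a[slow]=2 write a[3]=3, slow++,fast++
slow=3 fast=5: a[fast]=3=a[slow] dup, fast++
slow=3 fast=6: a[fast]=4≠a[slow]=3 write a[4]=4, slow++,fast++
slow=4 fast=7: a[fast]=5≠a[slow]=4 write a[5]=5, slow++,fast++
slow=5 fast=8: a[fast]=7≠a[slow]=5 write a[6]=7, slow++,fast++
slow=6 fast=9: a[fast]=8≠a[slow]=7 write a[7]=8, slow++,fast++
slow=7 fast=10: a[fast]=8=a[slow] dup, fast++
slow=7 fast=11: a[fast]=9≠a[slow]=8 write a[8]=9, slow++,fast++
slow=8 fast=12: a[fast]=9=a[slow] dup, fast++
slow=8 fast=13: a[fast]=9=a[slow] dup, fast++
slow=8 fast=14: a[fast]=10≠a[slow]=9 write a[9]=10, slow++,fast++

length 9; prefix = [1, 2, 3, 4, 5, 7, 8, 9, 10]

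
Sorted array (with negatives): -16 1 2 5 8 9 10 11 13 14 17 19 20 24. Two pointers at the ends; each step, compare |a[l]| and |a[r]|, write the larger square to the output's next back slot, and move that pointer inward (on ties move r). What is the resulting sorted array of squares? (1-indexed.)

l=1 r=14: |-16|<=|24| out[14]=576, r--
l=1 r=13: |-16|<=|20| out[13]=400, r--
l=1 r=12: |-16|<=|19| out[12]=361, r--
l=1 r=11: |-16|<=|17| out[11]=289, r--
l=1 r=10: |-16|>|14| out[10]=256, l++
l=2 r=10: |1|<=|14| out[9]=196, r--
l=2 r=9: |1|<=|13| out[8]=169, r--
l=2 r=8: |1|<=|11| out[7]=121, r--
l=2 r=7: |1|<=|10| out[6]=100, r--
l=2 r=6: |1|<=|9| out[5]=81, r--
l=2 r=5: |1|<=|8| out[4]=64, r--
l=2 r=4: |1|<=|5| out[3]=25, r--
l=2 r=3: |1|<=|2| out[2]=4, r--
l=2 r=2: |1|<=|1| out[1]=1, r--

[1, 4, 25, 64, 81, 100, 121, 169, 196, 256, 289, 361, 400, 576]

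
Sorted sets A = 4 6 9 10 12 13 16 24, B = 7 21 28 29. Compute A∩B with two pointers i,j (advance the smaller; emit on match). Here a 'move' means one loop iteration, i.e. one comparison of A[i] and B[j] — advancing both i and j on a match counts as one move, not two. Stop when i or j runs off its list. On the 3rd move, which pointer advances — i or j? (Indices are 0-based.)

[i=0,j=0] 4<7 → i++
[i=1,j=0] 6<7 → i++
[i=2,j=0] 9>7 → j++

j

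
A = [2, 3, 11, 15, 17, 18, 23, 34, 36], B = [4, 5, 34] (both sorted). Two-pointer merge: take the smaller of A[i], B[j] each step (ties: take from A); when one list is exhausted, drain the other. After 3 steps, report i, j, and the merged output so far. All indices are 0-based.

i=2, j=1, merged so far=[2, 3, 4]

[i=0,j=0] A[i]=2<=B[j]=4 take 2 → i++
[i=1,j=0] A[i]=3<=B[j]=4 take 3 → i++
[i=2,j=0] A[i]=11>B[j]=4 take 4 → j++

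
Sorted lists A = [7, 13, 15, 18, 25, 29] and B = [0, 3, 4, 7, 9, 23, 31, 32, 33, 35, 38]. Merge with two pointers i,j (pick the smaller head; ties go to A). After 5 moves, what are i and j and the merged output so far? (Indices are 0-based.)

[i=0,j=0] A[i]=7>B[j]=0 take 0 → j++
[i=0,j=1] A[i]=7>B[j]=3 take 3 → j++
[i=0,j=2] A[i]=7>B[j]=4 take 4 → j++
[i=0,j=3] A[i]=7<=B[j]=7 take 7 → i++
[i=1,j=3] A[i]=13>B[j]=7 take 7 → j++

i=1, j=4, merged so far=[0, 3, 4, 7, 7]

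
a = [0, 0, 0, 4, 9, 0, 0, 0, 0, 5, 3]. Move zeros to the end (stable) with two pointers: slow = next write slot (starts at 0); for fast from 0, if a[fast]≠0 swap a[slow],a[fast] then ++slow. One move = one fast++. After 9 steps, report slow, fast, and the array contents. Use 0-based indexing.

(s=0,f=0) a[fast]=0 → fast++
(s=0,f=1) a[fast]=0 → fast++
(s=0,f=2) a[fast]=0 → fast++
(s=0,f=3) a[fast]=4≠0 swap→a[0]=4 → slow++,fast++
(s=1,f=4) a[fast]=9≠0 swap→a[1]=9 → slow++,fast++
(s=2,f=5) a[fast]=0 → fast++
(s=2,f=6) a[fast]=0 → fast++
(s=2,f=7) a[fast]=0 → fast++
(s=2,f=8) a[fast]=0 → fast++

slow=2, fast=9, a=[4, 9, 0, 0, 0, 0, 0, 0, 0, 5, 3]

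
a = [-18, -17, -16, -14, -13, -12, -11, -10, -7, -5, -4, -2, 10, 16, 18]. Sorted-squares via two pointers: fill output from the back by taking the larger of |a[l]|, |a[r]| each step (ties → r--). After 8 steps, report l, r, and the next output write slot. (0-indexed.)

l=6, r=12, next write slot=6

l=0 r=14: |-18|<=|18| out[14]=324, r--
l=0 r=13: |-18|>|16| out[13]=324, l++
l=1 r=13: |-17|>|16| out[12]=289, l++
l=2 r=13: |-16|<=|16| out[11]=256, r--
l=2 r=12: |-16|>|10| out[10]=256, l++
l=3 r=12: |-14|>|10| out[9]=196, l++
l=4 r=12: |-13|>|10| out[8]=169, l++
l=5 r=12: |-12|>|10| out[7]=144, l++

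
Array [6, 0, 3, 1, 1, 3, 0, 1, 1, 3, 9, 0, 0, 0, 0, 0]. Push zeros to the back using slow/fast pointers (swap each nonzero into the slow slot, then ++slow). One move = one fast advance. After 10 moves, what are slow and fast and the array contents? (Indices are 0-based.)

slow=8, fast=10, a=[6, 3, 1, 1, 3, 1, 1, 3, 0, 0, 9, 0, 0, 0, 0, 0]

slow=0 fast=0: a[fast]=6≠0 swap→a[0]=6, slow++,fast++
slow=1 fast=1: a[fast]=0, fast++
slow=1 fast=2: a[fast]=3≠0 swap→a[1]=3, slow++,fast++
slow=2 fast=3: a[fast]=1≠0 swap→a[2]=1, slow++,fast++
slow=3 fast=4: a[fast]=1≠0 swap→a[3]=1, slow++,fast++
slow=4 fast=5: a[fast]=3≠0 swap→a[4]=3, slow++,fast++
slow=5 fast=6: a[fast]=0, fast++
slow=5 fast=7: a[fast]=1≠0 swap→a[5]=1, slow++,fast++
slow=6 fast=8: a[fast]=1≠0 swap→a[6]=1, slow++,fast++
slow=7 fast=9: a[fast]=3≠0 swap→a[7]=3, slow++,fast++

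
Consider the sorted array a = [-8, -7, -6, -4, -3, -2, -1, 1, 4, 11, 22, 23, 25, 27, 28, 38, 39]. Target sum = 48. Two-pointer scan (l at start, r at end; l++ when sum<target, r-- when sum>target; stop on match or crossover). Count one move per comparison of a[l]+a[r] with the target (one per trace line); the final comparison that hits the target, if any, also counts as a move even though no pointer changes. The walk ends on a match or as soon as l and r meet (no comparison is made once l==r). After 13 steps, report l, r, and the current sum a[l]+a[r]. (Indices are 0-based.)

[0,16] -8+39=31 <48 → l++
[1,16] -7+39=32 <48 → l++
[2,16] -6+39=33 <48 → l++
[3,16] -4+39=35 <48 → l++
[4,16] -3+39=36 <48 → l++
[5,16] -2+39=37 <48 → l++
[6,16] -1+39=38 <48 → l++
[7,16] 1+39=40 <48 → l++
[8,16] 4+39=43 <48 → l++
[9,16] 11+39=50 >48 → r--
[9,15] 11+38=49 >48 → r--
[9,14] 11+28=39 <48 → l++
[10,14] 22+28=50 >48 → r--

l=10, r=13, sum=49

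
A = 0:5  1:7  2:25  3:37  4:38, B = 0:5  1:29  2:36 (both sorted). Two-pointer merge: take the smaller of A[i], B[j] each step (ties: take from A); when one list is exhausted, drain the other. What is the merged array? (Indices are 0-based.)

[5, 5, 7, 25, 29, 36, 37, 38]

i=0 j=0: A[i]=5<=B[j]=5 take 5, i++
i=1 j=0: A[i]=7>B[j]=5 take 5, j++
i=1 j=1: A[i]=7<=B[j]=29 take 7, i++
i=2 j=1: A[i]=25<=B[j]=29 take 25, i++
i=3 j=1: A[i]=37>B[j]=29 take 29, j++
i=3 j=2: A[i]=37>B[j]=36 take 36, j++
i=3 j=3: B done, take A[i]=37, i++
i=4 j=3: B done, take A[i]=38, i++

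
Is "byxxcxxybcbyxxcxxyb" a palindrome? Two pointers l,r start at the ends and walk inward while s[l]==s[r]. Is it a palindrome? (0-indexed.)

[0,18] 'b'=='b' → l++,r--
[1,17] 'y'=='y' → l++,r--
[2,16] 'x'=='x' → l++,r--
[3,15] 'x'=='x' → l++,r--
[4,14] 'c'=='c' → l++,r--
[5,13] 'x'=='x' → l++,r--
[6,12] 'x'=='x' → l++,r--
[7,11] 'y'=='y' → l++,r--
[8,10] 'b'=='b' → l++,r--

palindrome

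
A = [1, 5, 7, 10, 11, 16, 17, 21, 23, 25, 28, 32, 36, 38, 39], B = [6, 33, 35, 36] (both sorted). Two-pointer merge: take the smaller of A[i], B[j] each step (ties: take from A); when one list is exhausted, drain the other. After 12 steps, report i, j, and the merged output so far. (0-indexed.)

i=11, j=1, merged so far=[1, 5, 6, 7, 10, 11, 16, 17, 21, 23, 25, 28]

[i=0,j=0] A[i]=1<=B[j]=6 take 1 → i++
[i=1,j=0] A[i]=5<=B[j]=6 take 5 → i++
[i=2,j=0] A[i]=7>B[j]=6 take 6 → j++
[i=2,j=1] A[i]=7<=B[j]=33 take 7 → i++
[i=3,j=1] A[i]=10<=B[j]=33 take 10 → i++
[i=4,j=1] A[i]=11<=B[j]=33 take 11 → i++
[i=5,j=1] A[i]=16<=B[j]=33 take 16 → i++
[i=6,j=1] A[i]=17<=B[j]=33 take 17 → i++
[i=7,j=1] A[i]=21<=B[j]=33 take 21 → i++
[i=8,j=1] A[i]=23<=B[j]=33 take 23 → i++
[i=9,j=1] A[i]=25<=B[j]=33 take 25 → i++
[i=10,j=1] A[i]=28<=B[j]=33 take 28 → i++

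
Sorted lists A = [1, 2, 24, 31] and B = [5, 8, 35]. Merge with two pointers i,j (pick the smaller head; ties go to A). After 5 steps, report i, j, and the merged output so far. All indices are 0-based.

[i=0,j=0] A[i]=1<=B[j]=5 take 1 → i++
[i=1,j=0] A[i]=2<=B[j]=5 take 2 → i++
[i=2,j=0] A[i]=24>B[j]=5 take 5 → j++
[i=2,j=1] A[i]=24>B[j]=8 take 8 → j++
[i=2,j=2] A[i]=24<=B[j]=35 take 24 → i++

i=3, j=2, merged so far=[1, 2, 5, 8, 24]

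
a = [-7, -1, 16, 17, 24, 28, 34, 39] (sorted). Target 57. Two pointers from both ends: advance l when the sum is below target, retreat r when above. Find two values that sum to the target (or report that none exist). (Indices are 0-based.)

[0,7] -7+39=32 <57 → l++
[1,7] -1+39=38 <57 → l++
[2,7] 16+39=55 <57 → l++
[3,7] 17+39=56 <57 → l++
[4,7] 24+39=63 >57 → r--
[4,6] 24+34=58 >57 → r--
[4,5] 24+28=52 <57 → l++

no pair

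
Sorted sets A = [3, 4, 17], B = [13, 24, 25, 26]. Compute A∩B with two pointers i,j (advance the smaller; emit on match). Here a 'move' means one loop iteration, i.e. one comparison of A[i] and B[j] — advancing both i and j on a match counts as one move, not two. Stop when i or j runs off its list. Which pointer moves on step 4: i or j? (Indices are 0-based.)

i

i=0 j=0: 3<13, i++
i=1 j=0: 4<13, i++
i=2 j=0: 17>13, j++
i=2 j=1: 17<24, i++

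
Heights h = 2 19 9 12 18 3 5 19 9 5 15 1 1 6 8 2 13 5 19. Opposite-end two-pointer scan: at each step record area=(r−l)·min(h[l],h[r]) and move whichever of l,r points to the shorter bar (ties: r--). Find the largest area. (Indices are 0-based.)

max area = 323

l=0 r=18: min(2,19)*18=36 best=36 *, l++
l=1 r=18: min(19,19)*17=323 best=323 *, r--
l=1 r=17: min(19,5)*16=80 best=323, r--
l=1 r=16: min(19,13)*15=195 best=323, r--
l=1 r=15: min(19,2)*14=28 best=323, r--
l=1 r=14: min(19,8)*13=104 best=323, r--
l=1 r=13: min(19,6)*12=72 best=323, r--
l=1 r=12: min(19,1)*11=11 best=323, r--
l=1 r=11: min(19,1)*10=10 best=323, r--
l=1 r=10: min(19,15)*9=135 best=323, r--
l=1 r=9: min(19,5)*8=40 best=323, r--
l=1 r=8: min(19,9)*7=63 best=323, r--
l=1 r=7: min(19,19)*6=114 best=323, r--
l=1 r=6: min(19,5)*5=25 best=323, r--
l=1 r=5: min(19,3)*4=12 best=323, r--
l=1 r=4: min(19,18)*3=54 best=323, r--
l=1 r=3: min(19,12)*2=24 best=323, r--
l=1 r=2: min(19,9)*1=9 best=323, r--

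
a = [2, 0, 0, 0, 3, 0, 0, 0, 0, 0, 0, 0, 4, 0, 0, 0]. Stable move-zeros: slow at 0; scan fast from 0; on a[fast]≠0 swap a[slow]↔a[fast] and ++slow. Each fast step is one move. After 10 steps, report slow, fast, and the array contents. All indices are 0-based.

slow=2, fast=10, a=[2, 3, 0, 0, 0, 0, 0, 0, 0, 0, 0, 0, 4, 0, 0, 0]

(s=0,f=0) a[fast]=2≠0 swap→a[0]=2 → slow++,fast++
(s=1,f=1) a[fast]=0 → fast++
(s=1,f=2) a[fast]=0 → fast++
(s=1,f=3) a[fast]=0 → fast++
(s=1,f=4) a[fast]=3≠0 swap→a[1]=3 → slow++,fast++
(s=2,f=5) a[fast]=0 → fast++
(s=2,f=6) a[fast]=0 → fast++
(s=2,f=7) a[fast]=0 → fast++
(s=2,f=8) a[fast]=0 → fast++
(s=2,f=9) a[fast]=0 → fast++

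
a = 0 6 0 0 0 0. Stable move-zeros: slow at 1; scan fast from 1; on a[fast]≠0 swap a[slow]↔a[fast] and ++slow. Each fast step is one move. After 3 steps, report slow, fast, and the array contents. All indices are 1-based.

slow=2, fast=4, a=[6, 0, 0, 0, 0, 0]

(s=1,f=1) a[fast]=0 → fast++
(s=1,f=2) a[fast]=6≠0 swap→a[1]=6 → slow++,fast++
(s=2,f=3) a[fast]=0 → fast++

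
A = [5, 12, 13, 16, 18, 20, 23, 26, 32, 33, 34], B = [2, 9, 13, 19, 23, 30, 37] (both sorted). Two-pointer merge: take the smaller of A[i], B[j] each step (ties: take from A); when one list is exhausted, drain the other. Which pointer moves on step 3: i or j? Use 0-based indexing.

[i=0,j=0] A[i]=5>B[j]=2 take 2 → j++
[i=0,j=1] A[i]=5<=B[j]=9 take 5 → i++
[i=1,j=1] A[i]=12>B[j]=9 take 9 → j++

j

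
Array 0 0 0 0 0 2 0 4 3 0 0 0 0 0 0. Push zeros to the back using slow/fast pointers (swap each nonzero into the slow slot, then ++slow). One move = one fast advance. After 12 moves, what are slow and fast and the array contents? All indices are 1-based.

slow=1 fast=1: a[fast]=0, fast++
slow=1 fast=2: a[fast]=0, fast++
slow=1 fast=3: a[fast]=0, fast++
slow=1 fast=4: a[fast]=0, fast++
slow=1 fast=5: a[fast]=0, fast++
slow=1 fast=6: a[fast]=2≠0 swap→a[1]=2, slow++,fast++
slow=2 fast=7: a[fast]=0, fast++
slow=2 fast=8: a[fast]=4≠0 swap→a[2]=4, slow++,fast++
slow=3 fast=9: a[fast]=3≠0 swap→a[3]=3, slow++,fast++
slow=4 fast=10: a[fast]=0, fast++
slow=4 fast=11: a[fast]=0, fast++
slow=4 fast=12: a[fast]=0, fast++

slow=4, fast=13, a=[2, 4, 3, 0, 0, 0, 0, 0, 0, 0, 0, 0, 0, 0, 0]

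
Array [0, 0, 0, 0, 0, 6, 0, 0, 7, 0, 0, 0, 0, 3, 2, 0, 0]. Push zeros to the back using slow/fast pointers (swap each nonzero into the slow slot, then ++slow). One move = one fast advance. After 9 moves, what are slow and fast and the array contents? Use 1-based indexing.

slow=1 fast=1: a[fast]=0, fast++
slow=1 fast=2: a[fast]=0, fast++
slow=1 fast=3: a[fast]=0, fast++
slow=1 fast=4: a[fast]=0, fast++
slow=1 fast=5: a[fast]=0, fast++
slow=1 fast=6: a[fast]=6≠0 swap→a[1]=6, slow++,fast++
slow=2 fast=7: a[fast]=0, fast++
slow=2 fast=8: a[fast]=0, fast++
slow=2 fast=9: a[fast]=7≠0 swap→a[2]=7, slow++,fast++

slow=3, fast=10, a=[6, 7, 0, 0, 0, 0, 0, 0, 0, 0, 0, 0, 0, 3, 2, 0, 0]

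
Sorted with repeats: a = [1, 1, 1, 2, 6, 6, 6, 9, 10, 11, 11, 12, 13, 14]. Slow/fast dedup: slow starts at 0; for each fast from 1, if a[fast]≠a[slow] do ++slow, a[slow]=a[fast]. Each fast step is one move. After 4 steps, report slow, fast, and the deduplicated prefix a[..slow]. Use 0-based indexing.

slow=0 fast=1: a[fast]=1=a[slow] dup, fast++
slow=0 fast=2: a[fast]=1=a[slow] dup, fast++
slow=0 fast=3: a[fast]=2≠a[slow]=1 write a[1]=2, slow++,fast++
slow=1 fast=4: a[fast]=6≠a[slow]=2 write a[2]=6, slow++,fast++

slow=2, fast=5, prefix=[1, 2, 6]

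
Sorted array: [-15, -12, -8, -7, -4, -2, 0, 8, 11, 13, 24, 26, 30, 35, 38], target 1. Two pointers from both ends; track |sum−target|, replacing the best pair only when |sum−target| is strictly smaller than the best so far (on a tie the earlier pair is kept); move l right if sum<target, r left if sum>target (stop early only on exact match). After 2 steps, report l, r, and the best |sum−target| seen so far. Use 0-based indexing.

l=0, r=12, best |Δ|=19

[0,14] -15+38=23 d=22 * → r--
[0,13] -15+35=20 d=19 * → r--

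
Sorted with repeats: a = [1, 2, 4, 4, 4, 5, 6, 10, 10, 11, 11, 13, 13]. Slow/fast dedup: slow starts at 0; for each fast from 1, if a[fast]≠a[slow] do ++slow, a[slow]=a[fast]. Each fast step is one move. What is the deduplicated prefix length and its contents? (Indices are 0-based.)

(s=0,f=1) a[fast]=2≠a[slow]=1 write a[1]=2 → slow++,fast++
(s=1,f=2) a[fast]=4≠a[slow]=2 write a[2]=4 → slow++,fast++
(s=2,f=3) a[fast]=4=a[slow] dup → fast++
(s=2,f=4) a[fast]=4=a[slow] dup → fast++
(s=2,f=5) a[fast]=5≠a[slow]=4 write a[3]=5 → slow++,fast++
(s=3,f=6) a[fast]=6≠a[slow]=5 write a[4]=6 → slow++,fast++
(s=4,f=7) a[fast]=10≠a[slow]=6 write a[5]=10 → slow++,fast++
(s=5,f=8) a[fast]=10=a[slow] dup → fast++
(s=5,f=9) a[fast]=11≠a[slow]=10 write a[6]=11 → slow++,fast++
(s=6,f=10) a[fast]=11=a[slow] dup → fast++
(s=6,f=11) a[fast]=13≠a[slow]=11 write a[7]=13 → slow++,fast++
(s=7,f=12) a[fast]=13=a[slow] dup → fast++

length 8; prefix = [1, 2, 4, 5, 6, 10, 11, 13]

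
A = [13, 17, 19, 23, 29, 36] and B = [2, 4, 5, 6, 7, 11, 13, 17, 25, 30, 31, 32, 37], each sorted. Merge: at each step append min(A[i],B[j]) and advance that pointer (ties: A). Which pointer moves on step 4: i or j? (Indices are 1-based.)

j

[i=1,j=1] A[i]=13>B[j]=2 take 2 → j++
[i=1,j=2] A[i]=13>B[j]=4 take 4 → j++
[i=1,j=3] A[i]=13>B[j]=5 take 5 → j++
[i=1,j=4] A[i]=13>B[j]=6 take 6 → j++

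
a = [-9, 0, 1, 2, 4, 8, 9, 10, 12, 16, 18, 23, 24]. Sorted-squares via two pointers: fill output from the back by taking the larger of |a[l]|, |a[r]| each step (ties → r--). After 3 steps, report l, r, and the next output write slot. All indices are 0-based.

l=0, r=9, next write slot=9

[0,12] |-9|<=|24| out[12]=576 → r--
[0,11] |-9|<=|23| out[11]=529 → r--
[0,10] |-9|<=|18| out[10]=324 → r--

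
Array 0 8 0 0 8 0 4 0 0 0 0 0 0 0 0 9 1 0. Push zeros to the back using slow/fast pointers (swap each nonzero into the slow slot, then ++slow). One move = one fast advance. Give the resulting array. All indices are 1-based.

[8, 8, 4, 9, 1, 0, 0, 0, 0, 0, 0, 0, 0, 0, 0, 0, 0, 0]

(s=1,f=1) a[fast]=0 → fast++
(s=1,f=2) a[fast]=8≠0 swap→a[1]=8 → slow++,fast++
(s=2,f=3) a[fast]=0 → fast++
(s=2,f=4) a[fast]=0 → fast++
(s=2,f=5) a[fast]=8≠0 swap→a[2]=8 → slow++,fast++
(s=3,f=6) a[fast]=0 → fast++
(s=3,f=7) a[fast]=4≠0 swap→a[3]=4 → slow++,fast++
(s=4,f=8) a[fast]=0 → fast++
(s=4,f=9) a[fast]=0 → fast++
(s=4,f=10) a[fast]=0 → fast++
(s=4,f=11) a[fast]=0 → fast++
(s=4,f=12) a[fast]=0 → fast++
(s=4,f=13) a[fast]=0 → fast++
(s=4,f=14) a[fast]=0 → fast++
(s=4,f=15) a[fast]=0 → fast++
(s=4,f=16) a[fast]=9≠0 swap→a[4]=9 → slow++,fast++
(s=5,f=17) a[fast]=1≠0 swap→a[5]=1 → slow++,fast++
(s=6,f=18) a[fast]=0 → fast++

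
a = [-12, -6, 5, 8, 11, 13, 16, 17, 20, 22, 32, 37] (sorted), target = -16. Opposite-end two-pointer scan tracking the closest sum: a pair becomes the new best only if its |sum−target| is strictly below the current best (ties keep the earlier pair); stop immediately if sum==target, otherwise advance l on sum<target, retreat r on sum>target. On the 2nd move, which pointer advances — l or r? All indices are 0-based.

l=0 r=11: -12+37=25 d=41 *, r--
l=0 r=10: -12+32=20 d=36 *, r--

r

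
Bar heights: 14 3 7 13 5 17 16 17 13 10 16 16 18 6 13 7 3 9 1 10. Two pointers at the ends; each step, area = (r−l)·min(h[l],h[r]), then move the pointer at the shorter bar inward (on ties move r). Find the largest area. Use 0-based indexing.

l=0 r=19: min(14,10)*19=190 best=190 *, r--
l=0 r=18: min(14,1)*18=18 best=190, r--
l=0 r=17: min(14,9)*17=153 best=190, r--
l=0 r=16: min(14,3)*16=48 best=190, r--
l=0 r=15: min(14,7)*15=105 best=190, r--
l=0 r=14: min(14,13)*14=182 best=190, r--
l=0 r=13: min(14,6)*13=78 best=190, r--
l=0 r=12: min(14,18)*12=168 best=190, l++
l=1 r=12: min(3,18)*11=33 best=190, l++
l=2 r=12: min(7,18)*10=70 best=190, l++
l=3 r=12: min(13,18)*9=117 best=190, l++
l=4 r=12: min(5,18)*8=40 best=190, l++
l=5 r=12: min(17,18)*7=119 best=190, l++
l=6 r=12: min(16,18)*6=96 best=190, l++
l=7 r=12: min(17,18)*5=85 best=190, l++
l=8 r=12: min(13,18)*4=52 best=190, l++
l=9 r=12: min(10,18)*3=30 best=190, l++
l=10 r=12: min(16,18)*2=32 best=190, l++
l=11 r=12: min(16,18)*1=16 best=190, l++

max area = 190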